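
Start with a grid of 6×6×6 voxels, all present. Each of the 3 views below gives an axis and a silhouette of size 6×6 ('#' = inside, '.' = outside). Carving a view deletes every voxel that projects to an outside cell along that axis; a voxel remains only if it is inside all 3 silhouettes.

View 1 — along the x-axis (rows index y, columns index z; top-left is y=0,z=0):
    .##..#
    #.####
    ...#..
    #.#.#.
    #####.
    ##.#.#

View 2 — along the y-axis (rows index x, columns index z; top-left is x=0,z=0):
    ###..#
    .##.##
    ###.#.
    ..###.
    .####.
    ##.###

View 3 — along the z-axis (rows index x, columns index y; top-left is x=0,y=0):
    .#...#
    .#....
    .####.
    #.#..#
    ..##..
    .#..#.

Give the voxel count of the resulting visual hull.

before carving: 216 voxels (6×6×6)
  1. axis=0 (YZ plane), |mask|=21  ⇒  voxels=126
  2. axis=1 (XZ plane), |mask|=24  ⇒  voxels=83
  3. axis=2 (XY plane), |mask|=14  ⇒  voxels=33

33 voxels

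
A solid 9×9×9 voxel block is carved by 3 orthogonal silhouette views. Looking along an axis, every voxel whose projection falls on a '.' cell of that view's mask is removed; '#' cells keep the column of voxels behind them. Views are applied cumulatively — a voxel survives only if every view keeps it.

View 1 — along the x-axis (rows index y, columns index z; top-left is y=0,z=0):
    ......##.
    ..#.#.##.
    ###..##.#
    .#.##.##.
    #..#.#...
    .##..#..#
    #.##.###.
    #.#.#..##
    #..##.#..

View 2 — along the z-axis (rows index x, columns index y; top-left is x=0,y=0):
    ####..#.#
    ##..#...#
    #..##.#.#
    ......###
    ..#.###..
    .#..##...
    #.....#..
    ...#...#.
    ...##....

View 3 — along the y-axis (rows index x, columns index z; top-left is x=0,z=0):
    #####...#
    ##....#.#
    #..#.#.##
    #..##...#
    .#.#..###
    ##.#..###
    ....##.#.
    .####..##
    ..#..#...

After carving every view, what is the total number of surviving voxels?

remaining voxels: 67

full grid |V| = 729
V1 x: intersect with YZ mask (39 set) -- 351 left
V2 z: intersect with XY mask (31 set) -- 131 left
V3 y: intersect with XZ mask (41 set) -- 67 left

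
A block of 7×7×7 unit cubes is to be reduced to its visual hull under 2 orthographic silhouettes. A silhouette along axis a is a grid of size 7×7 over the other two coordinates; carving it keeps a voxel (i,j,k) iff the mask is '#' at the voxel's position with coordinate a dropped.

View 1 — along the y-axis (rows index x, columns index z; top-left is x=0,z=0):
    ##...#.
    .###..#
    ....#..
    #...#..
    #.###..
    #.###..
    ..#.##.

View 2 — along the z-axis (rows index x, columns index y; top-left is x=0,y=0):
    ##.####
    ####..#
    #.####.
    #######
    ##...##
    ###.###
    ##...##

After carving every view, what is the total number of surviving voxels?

start: 7×7×7 = 343 voxels
step 1: project along y, AND mask (21/49) → |grid| = 147
step 2: project along z, AND mask (37/49) → |grid| = 109

|visual hull| = 109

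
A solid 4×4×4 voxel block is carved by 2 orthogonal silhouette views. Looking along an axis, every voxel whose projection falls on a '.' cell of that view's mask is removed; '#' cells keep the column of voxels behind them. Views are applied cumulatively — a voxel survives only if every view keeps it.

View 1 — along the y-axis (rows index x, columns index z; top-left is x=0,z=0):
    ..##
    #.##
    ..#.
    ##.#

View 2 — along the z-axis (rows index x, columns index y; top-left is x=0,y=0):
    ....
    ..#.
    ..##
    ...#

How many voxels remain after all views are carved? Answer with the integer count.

remaining voxels: 8

full grid |V| = 64
V1 y: intersect with XZ mask (9 set) -- 36 left
V2 z: intersect with XY mask (4 set) -- 8 left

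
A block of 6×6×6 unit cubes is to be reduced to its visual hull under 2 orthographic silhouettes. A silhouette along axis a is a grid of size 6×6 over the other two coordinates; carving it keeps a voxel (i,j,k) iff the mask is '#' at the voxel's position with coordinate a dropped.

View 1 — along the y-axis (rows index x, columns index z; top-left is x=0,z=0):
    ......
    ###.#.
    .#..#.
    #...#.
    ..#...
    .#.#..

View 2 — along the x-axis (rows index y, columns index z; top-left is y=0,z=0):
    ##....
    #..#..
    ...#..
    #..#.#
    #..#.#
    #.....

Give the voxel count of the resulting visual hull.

start: 6×6×6 = 216 voxels
V1 y: intersect with XZ mask (11 set) -- 66 left
V2 x: intersect with YZ mask (12 set) -- 17 left

|visual hull| = 17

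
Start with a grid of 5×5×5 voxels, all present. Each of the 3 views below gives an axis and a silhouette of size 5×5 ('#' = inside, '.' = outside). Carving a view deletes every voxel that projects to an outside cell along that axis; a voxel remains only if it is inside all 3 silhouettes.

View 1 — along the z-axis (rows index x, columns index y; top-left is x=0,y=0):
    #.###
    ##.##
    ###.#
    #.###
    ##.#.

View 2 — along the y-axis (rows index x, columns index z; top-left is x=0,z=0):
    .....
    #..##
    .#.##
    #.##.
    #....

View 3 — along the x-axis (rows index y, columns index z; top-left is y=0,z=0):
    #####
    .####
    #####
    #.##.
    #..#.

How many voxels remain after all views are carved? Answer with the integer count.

start: 5×5×5 = 125 voxels
step 1: project along z, AND mask (19/25) → |grid| = 95
step 2: project along y, AND mask (10/25) → |grid| = 39
step 3: project along x, AND mask (19/25) → |grid| = 32

|visual hull| = 32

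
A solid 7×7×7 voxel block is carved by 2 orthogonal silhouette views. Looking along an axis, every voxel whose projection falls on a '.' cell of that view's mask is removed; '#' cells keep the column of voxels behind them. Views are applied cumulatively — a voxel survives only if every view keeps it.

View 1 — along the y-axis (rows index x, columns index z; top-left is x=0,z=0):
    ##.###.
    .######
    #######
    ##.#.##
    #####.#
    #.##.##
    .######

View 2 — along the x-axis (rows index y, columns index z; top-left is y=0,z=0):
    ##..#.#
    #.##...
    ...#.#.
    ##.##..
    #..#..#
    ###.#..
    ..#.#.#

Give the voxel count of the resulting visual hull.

voxel count = 130

before carving: 343 voxels (7×7×7)
step 1: project along y, AND mask (40/49) → |grid| = 280
step 2: project along x, AND mask (23/49) → |grid| = 130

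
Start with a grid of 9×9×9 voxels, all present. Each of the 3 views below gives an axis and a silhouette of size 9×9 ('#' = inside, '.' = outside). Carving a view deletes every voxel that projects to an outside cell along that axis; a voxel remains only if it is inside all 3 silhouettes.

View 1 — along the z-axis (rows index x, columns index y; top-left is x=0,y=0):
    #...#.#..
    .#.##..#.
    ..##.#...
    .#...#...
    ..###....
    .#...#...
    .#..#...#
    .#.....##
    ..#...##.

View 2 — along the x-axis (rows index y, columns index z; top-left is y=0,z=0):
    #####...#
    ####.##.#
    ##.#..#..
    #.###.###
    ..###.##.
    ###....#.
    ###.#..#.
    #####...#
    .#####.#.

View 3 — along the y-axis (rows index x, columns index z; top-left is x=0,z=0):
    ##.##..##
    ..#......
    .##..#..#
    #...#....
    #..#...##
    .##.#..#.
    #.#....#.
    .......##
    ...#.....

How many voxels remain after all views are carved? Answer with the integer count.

start: 9×9×9 = 729 voxels
after view 1 [z-axis, 26 of 81 cells solid] → remaining = 234
after view 2 [x-axis, 50 of 81 cells solid] → remaining = 146
after view 3 [y-axis, 27 of 81 cells solid] → remaining = 47

47 voxels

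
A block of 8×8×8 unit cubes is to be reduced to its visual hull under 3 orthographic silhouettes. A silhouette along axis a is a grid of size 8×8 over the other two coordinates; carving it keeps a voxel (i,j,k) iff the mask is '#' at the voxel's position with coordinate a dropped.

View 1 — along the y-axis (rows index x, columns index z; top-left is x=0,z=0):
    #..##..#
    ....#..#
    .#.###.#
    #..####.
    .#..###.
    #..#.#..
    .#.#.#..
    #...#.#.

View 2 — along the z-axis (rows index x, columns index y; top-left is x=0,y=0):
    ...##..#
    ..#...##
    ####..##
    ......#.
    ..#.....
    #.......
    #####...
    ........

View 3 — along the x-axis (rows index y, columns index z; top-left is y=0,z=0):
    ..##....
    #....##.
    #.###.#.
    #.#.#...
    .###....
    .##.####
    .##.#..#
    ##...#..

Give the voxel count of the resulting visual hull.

26 voxels

full grid |V| = 512
V1 y: intersect with XZ mask (29 set) -- 232 left
V2 z: intersect with XY mask (20 set) -- 75 left
V3 x: intersect with YZ mask (29 set) -- 26 left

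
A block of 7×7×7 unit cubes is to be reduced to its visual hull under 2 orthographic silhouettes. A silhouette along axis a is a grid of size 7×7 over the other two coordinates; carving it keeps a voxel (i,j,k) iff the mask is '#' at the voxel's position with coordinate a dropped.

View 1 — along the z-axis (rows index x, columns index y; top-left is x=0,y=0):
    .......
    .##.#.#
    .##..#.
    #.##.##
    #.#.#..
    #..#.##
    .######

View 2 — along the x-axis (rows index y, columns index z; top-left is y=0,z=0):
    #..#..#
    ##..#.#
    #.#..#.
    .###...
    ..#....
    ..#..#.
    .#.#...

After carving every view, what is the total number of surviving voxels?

64 voxels

full grid |V| = 343
V1 z: intersect with XY mask (25 set) -- 175 left
V2 x: intersect with YZ mask (18 set) -- 64 left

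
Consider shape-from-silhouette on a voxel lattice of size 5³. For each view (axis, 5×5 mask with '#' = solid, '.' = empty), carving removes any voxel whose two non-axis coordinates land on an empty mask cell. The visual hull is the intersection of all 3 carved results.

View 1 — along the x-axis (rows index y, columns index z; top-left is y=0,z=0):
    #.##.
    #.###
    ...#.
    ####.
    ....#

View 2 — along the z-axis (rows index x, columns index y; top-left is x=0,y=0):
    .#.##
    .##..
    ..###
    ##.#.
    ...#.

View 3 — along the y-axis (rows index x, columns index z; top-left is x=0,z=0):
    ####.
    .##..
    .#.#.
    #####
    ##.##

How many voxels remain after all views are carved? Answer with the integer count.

before carving: 125 voxels (5×5×5)
after view 1 [x-axis, 13 of 25 cells solid] → remaining = 65
after view 2 [z-axis, 12 of 25 cells solid] → remaining = 35
after view 3 [y-axis, 17 of 25 cells solid] → remaining = 25

voxel count = 25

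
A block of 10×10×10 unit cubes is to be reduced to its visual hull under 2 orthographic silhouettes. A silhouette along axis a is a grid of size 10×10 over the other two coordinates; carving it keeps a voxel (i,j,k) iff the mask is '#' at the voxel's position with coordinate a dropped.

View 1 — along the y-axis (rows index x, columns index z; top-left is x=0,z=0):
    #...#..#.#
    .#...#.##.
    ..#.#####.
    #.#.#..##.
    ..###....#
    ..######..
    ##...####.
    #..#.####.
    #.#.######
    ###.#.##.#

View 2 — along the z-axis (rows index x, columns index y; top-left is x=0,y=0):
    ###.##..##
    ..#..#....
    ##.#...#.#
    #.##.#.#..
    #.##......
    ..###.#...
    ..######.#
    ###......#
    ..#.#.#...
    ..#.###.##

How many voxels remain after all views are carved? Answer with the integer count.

start: 10×10×10 = 1000 voxels
[1] y-view keeps 56 columns → grid now 560
[2] z-view keeps 46 columns → grid now 259

remaining voxels: 259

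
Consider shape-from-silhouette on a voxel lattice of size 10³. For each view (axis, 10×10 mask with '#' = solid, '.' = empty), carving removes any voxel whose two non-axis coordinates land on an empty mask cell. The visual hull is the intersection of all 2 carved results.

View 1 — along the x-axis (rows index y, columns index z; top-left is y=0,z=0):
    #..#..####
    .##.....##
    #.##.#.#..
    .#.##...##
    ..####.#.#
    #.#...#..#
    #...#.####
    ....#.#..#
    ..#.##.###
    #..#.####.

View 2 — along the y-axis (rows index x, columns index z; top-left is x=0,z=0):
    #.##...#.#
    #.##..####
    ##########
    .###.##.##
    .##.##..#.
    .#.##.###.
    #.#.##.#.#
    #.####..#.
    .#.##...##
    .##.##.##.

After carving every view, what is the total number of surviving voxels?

initial block: 10^3 = 1000
[1] x-view keeps 51 columns → grid now 510
[2] y-view keeps 63 columns → grid now 323

voxel count = 323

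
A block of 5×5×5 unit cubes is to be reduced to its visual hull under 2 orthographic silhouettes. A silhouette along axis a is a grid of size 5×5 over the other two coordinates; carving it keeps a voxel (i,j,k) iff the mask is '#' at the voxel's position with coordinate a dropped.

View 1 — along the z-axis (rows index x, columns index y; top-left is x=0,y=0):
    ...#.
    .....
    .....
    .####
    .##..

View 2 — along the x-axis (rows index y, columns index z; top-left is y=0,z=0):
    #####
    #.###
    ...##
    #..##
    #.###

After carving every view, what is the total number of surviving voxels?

voxel count = 22

start: 5×5×5 = 125 voxels
V1 z: intersect with XY mask (7 set) -- 35 left
V2 x: intersect with YZ mask (18 set) -- 22 left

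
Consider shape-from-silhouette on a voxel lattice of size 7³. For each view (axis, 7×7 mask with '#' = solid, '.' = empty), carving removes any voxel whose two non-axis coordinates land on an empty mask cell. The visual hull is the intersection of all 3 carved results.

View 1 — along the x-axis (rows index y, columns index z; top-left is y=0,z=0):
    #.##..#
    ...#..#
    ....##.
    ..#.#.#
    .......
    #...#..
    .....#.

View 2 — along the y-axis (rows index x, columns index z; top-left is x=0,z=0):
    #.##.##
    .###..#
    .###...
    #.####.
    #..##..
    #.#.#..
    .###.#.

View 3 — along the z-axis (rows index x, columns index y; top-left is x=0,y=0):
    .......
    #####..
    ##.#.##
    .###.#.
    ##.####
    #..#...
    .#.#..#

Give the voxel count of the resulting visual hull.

31 voxels

initial block: 7^3 = 343
[1] x-view keeps 14 columns → grid now 98
[2] y-view keeps 27 columns → grid now 53
[3] z-view keeps 25 columns → grid now 31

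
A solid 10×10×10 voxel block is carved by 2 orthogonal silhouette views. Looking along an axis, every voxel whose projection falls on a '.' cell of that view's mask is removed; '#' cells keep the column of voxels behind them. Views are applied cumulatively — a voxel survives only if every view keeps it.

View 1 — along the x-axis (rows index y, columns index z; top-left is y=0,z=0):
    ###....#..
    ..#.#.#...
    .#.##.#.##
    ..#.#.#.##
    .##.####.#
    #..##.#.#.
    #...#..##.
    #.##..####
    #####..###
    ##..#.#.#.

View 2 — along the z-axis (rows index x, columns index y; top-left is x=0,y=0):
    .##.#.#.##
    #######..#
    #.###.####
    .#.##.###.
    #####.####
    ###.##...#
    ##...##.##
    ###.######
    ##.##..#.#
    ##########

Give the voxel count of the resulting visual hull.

full grid |V| = 1000
carve view 1 (along x, YZ-mask fill 54/100): 540 voxels remain
carve view 2 (along z, XY-mask fill 74/100): 394 voxels remain

|visual hull| = 394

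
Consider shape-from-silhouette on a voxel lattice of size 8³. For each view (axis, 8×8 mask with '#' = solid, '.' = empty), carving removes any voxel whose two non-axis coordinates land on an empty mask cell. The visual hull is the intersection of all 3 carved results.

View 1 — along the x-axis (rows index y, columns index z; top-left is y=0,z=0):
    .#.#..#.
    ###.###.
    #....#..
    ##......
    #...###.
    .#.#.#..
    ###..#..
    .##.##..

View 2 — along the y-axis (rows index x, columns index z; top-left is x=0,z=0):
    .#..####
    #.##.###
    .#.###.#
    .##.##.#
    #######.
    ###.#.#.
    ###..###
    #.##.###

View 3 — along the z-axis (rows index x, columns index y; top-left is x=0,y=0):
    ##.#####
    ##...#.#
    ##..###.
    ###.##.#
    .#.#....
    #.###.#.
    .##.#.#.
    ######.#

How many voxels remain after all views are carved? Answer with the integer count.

initial block: 8^3 = 512
step 1: project along x, AND mask (28/64) → |grid| = 224
step 2: project along y, AND mask (45/64) → |grid| = 162
step 3: project along z, AND mask (40/64) → |grid| = 102

|visual hull| = 102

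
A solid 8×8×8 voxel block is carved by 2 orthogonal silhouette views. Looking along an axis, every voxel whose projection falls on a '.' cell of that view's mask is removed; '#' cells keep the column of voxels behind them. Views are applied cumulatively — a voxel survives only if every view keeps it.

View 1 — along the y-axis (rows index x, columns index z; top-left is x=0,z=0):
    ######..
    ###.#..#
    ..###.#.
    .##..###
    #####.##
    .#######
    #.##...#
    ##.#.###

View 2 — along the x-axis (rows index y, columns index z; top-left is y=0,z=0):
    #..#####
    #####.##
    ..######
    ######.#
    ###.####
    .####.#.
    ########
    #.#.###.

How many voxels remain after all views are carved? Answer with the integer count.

start: 8×8×8 = 512 voxels
step 1: project along y, AND mask (44/64) → |grid| = 352
step 2: project along x, AND mask (51/64) → |grid| = 280

280 voxels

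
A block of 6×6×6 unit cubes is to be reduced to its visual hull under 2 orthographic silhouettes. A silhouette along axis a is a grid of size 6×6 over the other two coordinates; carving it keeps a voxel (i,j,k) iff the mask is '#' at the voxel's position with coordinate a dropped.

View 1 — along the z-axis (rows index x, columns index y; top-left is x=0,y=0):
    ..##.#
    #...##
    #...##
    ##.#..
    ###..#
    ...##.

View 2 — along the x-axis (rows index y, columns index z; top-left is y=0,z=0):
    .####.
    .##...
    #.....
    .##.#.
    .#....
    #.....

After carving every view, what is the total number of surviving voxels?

voxel count = 38

before carving: 216 voxels (6×6×6)
[1] z-view keeps 18 columns → grid now 108
[2] x-view keeps 12 columns → grid now 38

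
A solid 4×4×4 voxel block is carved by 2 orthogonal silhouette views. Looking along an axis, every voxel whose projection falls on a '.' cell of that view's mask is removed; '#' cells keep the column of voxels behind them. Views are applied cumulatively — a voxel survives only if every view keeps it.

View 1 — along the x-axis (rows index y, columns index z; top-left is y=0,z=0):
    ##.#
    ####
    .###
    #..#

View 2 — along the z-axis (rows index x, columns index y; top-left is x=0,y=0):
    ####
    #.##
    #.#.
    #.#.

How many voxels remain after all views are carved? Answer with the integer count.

start: 4×4×4 = 64 voxels
  1. axis=0 (YZ plane), |mask|=12  ⇒  voxels=48
  2. axis=2 (XY plane), |mask|=11  ⇒  voxels=32

32 voxels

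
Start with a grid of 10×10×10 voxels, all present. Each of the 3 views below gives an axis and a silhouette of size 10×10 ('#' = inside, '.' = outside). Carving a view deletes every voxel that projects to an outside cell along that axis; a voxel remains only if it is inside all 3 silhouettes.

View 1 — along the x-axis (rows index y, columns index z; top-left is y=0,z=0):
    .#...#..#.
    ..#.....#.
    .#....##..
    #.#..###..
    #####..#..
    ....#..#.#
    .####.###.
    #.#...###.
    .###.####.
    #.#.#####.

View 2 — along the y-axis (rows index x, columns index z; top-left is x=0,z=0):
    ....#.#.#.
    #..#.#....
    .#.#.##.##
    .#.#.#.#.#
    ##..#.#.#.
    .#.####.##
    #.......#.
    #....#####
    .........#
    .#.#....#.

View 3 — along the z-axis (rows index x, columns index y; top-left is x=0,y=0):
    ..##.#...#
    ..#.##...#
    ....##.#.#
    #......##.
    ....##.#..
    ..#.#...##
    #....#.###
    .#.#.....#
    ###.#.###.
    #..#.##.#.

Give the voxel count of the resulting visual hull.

start: 10×10×10 = 1000 voxels
V1 x: intersect with YZ mask (48 set) -- 480 left
V2 y: intersect with XZ mask (41 set) -- 181 left
V3 z: intersect with XY mask (42 set) -- 70 left

voxel count = 70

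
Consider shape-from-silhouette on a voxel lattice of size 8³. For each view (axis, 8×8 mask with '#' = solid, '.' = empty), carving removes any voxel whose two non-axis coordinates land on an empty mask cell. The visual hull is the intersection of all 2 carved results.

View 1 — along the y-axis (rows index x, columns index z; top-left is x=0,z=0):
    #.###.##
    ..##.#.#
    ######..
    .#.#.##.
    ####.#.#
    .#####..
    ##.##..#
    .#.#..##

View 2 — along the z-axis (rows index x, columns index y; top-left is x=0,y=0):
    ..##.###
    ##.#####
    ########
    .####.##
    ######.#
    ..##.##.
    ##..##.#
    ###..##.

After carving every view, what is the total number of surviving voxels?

before carving: 512 voxels (8×8×8)
step 1: project along y, AND mask (40/64) → |grid| = 320
step 2: project along z, AND mask (47/64) → |grid| = 237

remaining voxels: 237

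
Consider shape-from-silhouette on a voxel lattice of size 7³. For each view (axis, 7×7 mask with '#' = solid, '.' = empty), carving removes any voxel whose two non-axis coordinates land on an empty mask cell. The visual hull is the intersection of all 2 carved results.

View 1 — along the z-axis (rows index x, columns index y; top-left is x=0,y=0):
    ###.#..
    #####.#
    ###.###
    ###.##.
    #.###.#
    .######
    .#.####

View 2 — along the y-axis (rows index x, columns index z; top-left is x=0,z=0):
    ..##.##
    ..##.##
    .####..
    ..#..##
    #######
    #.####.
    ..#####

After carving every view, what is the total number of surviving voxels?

remaining voxels: 169

before carving: 343 voxels (7×7×7)
step 1: project along z, AND mask (37/49) → |grid| = 259
step 2: project along y, AND mask (32/49) → |grid| = 169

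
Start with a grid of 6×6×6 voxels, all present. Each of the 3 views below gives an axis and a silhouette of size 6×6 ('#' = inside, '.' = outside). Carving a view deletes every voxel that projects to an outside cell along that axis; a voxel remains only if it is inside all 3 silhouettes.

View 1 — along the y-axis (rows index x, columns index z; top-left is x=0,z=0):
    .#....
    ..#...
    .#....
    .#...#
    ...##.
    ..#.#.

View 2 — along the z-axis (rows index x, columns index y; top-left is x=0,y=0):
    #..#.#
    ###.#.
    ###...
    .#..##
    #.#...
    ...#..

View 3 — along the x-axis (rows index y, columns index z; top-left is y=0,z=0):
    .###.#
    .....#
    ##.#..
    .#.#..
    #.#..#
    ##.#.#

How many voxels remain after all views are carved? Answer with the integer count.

start: 6×6×6 = 216 voxels
step 1: project along y, AND mask (9/36) → |grid| = 54
step 2: project along z, AND mask (16/36) → |grid| = 22
step 3: project along x, AND mask (17/36) → |grid| = 13

remaining voxels: 13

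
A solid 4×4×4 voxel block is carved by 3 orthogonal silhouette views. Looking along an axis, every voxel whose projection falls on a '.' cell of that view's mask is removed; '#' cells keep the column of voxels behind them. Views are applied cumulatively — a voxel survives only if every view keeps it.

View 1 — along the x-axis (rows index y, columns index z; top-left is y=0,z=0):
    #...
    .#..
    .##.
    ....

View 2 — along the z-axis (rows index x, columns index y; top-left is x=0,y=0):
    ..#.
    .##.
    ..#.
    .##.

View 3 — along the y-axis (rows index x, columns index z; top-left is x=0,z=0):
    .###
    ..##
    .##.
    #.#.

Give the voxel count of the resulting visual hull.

initial block: 4^3 = 64
carve view 1 (along x, YZ-mask fill 4/16): 16 voxels remain
carve view 2 (along z, XY-mask fill 6/16): 10 voxels remain
carve view 3 (along y, XZ-mask fill 9/16): 6 voxels remain

|visual hull| = 6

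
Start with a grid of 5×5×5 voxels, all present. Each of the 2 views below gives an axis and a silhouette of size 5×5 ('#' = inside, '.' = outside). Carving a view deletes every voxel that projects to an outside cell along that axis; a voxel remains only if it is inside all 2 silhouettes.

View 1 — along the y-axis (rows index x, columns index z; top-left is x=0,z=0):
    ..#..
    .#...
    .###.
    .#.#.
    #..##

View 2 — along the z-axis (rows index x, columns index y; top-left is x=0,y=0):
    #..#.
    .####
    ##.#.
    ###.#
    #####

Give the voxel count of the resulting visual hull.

start: 5×5×5 = 125 voxels
after view 1 [y-axis, 10 of 25 cells solid] → remaining = 50
after view 2 [z-axis, 18 of 25 cells solid] → remaining = 38

remaining voxels: 38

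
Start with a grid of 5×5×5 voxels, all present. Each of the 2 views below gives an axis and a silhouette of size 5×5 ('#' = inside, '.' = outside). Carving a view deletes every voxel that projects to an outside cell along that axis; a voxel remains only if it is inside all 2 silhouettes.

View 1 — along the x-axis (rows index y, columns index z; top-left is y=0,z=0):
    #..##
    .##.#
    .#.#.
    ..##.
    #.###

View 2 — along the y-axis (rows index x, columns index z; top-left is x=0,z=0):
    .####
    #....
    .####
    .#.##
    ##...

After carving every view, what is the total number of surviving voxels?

initial block: 5^3 = 125
V1 x: intersect with YZ mask (14 set) -- 70 left
V2 y: intersect with XZ mask (14 set) -- 39 left

|visual hull| = 39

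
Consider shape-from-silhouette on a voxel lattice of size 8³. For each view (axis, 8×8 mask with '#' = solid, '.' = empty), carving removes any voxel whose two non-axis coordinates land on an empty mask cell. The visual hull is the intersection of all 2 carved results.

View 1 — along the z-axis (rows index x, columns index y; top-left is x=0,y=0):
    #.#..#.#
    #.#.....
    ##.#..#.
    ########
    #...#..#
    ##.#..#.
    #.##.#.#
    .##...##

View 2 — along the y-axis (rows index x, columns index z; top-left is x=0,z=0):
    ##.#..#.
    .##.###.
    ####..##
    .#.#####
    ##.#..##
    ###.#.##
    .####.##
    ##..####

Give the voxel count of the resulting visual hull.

before carving: 512 voxels (8×8×8)
[1] z-view keeps 34 columns → grid now 272
[2] y-view keeps 44 columns → grid now 191

191 voxels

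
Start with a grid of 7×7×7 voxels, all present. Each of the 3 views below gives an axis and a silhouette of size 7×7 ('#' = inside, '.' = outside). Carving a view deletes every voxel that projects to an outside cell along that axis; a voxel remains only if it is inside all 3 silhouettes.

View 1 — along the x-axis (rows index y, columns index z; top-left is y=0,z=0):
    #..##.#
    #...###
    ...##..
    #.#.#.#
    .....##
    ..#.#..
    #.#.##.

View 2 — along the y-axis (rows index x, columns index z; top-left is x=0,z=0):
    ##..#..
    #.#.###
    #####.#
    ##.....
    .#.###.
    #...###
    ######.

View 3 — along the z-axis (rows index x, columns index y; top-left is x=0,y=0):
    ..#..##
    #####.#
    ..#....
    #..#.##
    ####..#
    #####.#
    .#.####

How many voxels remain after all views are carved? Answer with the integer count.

before carving: 343 voxels (7×7×7)
carve view 1 (along x, YZ-mask fill 22/49): 154 voxels remain
carve view 2 (along y, XZ-mask fill 30/49): 99 voxels remain
carve view 3 (along z, XY-mask fill 30/49): 65 voxels remain

remaining voxels: 65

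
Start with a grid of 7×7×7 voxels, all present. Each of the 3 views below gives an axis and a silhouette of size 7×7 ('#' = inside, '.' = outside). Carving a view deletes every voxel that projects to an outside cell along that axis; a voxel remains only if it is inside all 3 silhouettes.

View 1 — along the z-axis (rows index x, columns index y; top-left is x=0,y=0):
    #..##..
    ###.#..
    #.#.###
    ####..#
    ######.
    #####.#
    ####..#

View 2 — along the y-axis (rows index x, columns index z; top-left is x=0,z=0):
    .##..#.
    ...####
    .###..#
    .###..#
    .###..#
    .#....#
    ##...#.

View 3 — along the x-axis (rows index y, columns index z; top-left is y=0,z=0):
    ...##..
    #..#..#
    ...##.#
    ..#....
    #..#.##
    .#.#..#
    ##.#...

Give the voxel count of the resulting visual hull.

initial block: 7^3 = 343
step 1: project along z, AND mask (34/49) → |grid| = 238
step 2: project along y, AND mask (24/49) → |grid| = 116
step 3: project along x, AND mask (19/49) → |grid| = 48

remaining voxels: 48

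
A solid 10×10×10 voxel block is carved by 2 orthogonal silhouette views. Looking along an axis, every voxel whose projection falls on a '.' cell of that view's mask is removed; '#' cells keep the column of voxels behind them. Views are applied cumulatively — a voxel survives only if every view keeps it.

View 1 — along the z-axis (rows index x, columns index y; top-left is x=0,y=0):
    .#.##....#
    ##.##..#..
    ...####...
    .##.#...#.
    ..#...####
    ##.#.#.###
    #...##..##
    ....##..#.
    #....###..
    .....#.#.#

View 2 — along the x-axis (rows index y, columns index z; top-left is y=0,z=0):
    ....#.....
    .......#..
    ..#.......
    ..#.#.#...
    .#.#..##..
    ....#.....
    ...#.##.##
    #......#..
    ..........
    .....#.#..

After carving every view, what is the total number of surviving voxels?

before carving: 1000 voxels (10×10×10)
step 1: project along z, AND mask (44/100) → |grid| = 440
step 2: project along x, AND mask (20/100) → |grid| = 87

87 voxels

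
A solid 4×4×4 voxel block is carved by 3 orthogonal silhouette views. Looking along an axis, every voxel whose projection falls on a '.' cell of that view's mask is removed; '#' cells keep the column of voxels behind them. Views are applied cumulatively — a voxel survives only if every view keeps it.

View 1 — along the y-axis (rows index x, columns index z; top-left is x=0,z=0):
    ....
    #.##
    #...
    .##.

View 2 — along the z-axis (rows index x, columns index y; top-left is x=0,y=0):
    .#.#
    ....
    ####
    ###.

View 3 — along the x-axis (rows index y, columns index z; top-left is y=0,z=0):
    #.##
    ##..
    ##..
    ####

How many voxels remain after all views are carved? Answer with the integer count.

7 voxels

initial block: 4^3 = 64
step 1: project along y, AND mask (6/16) → |grid| = 24
step 2: project along z, AND mask (9/16) → |grid| = 10
step 3: project along x, AND mask (11/16) → |grid| = 7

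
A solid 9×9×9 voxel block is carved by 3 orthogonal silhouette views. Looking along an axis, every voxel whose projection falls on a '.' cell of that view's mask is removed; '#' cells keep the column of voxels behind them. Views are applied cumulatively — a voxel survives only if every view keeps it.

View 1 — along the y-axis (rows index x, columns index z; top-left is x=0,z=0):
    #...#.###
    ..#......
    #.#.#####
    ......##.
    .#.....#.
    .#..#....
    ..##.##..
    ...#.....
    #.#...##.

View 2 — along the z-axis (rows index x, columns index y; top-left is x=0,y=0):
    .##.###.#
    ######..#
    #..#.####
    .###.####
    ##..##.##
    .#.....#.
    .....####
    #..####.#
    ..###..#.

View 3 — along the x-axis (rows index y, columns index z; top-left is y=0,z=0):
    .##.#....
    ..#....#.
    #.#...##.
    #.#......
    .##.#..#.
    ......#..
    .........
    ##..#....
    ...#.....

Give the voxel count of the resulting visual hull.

|visual hull| = 42

start: 9×9×9 = 729 voxels
carve view 1 (along y, XZ-mask fill 28/81): 252 voxels remain
carve view 2 (along z, XY-mask fill 48/81): 147 voxels remain
carve view 3 (along x, YZ-mask fill 20/81): 42 voxels remain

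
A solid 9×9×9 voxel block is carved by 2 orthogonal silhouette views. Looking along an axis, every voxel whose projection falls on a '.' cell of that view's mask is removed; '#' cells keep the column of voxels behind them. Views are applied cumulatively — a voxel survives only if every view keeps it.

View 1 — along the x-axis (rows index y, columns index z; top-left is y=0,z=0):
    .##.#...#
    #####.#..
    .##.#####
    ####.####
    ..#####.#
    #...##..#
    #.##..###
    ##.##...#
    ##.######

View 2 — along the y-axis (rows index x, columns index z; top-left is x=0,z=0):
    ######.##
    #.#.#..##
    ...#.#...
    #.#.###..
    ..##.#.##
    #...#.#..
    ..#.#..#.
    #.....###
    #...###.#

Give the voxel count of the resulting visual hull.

remaining voxels: 241

full grid |V| = 729
V1 x: intersect with YZ mask (54 set) -- 486 left
V2 y: intersect with XZ mask (40 set) -- 241 left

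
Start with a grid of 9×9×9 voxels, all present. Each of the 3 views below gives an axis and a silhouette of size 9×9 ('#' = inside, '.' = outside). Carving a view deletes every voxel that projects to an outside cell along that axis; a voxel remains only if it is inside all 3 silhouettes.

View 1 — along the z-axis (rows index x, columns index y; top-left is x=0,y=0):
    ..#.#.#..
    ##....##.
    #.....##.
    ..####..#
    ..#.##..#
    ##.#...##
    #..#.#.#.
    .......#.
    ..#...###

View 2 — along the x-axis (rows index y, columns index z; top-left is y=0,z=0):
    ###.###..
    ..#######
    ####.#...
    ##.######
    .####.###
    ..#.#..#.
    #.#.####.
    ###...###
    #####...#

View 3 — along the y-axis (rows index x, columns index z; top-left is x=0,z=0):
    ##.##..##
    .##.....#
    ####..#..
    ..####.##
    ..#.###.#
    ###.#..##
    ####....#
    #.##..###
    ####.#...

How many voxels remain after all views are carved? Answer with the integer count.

remaining voxels: 116

start: 9×9×9 = 729 voxels
after view 1 [z-axis, 33 of 81 cells solid] → remaining = 297
after view 2 [x-axis, 54 of 81 cells solid] → remaining = 196
after view 3 [y-axis, 47 of 81 cells solid] → remaining = 116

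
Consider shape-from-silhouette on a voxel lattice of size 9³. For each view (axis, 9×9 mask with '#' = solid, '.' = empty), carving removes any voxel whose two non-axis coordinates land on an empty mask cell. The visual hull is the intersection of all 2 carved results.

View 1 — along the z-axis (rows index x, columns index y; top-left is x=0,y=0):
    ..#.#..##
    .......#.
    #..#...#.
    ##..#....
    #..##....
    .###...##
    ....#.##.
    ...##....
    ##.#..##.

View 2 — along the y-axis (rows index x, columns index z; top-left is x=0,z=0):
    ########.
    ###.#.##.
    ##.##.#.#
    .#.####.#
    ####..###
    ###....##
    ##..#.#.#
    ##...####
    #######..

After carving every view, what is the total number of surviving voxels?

voxel count = 182

start: 9×9×9 = 729 voxels
carve view 1 (along z, XY-mask fill 29/81): 261 voxels remain
carve view 2 (along y, XZ-mask fill 56/81): 182 voxels remain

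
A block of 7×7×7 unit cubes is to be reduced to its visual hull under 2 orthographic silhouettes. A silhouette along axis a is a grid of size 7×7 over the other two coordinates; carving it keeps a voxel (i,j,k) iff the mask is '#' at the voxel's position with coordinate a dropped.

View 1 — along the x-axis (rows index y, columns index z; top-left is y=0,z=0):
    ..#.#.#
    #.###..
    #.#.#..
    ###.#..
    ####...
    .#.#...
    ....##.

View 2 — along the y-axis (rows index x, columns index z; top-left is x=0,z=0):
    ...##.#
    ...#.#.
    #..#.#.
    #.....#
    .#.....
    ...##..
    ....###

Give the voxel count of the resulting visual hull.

start: 7×7×7 = 343 voxels
after view 1 [x-axis, 22 of 49 cells solid] → remaining = 154
after view 2 [y-axis, 16 of 49 cells solid] → remaining = 44

|visual hull| = 44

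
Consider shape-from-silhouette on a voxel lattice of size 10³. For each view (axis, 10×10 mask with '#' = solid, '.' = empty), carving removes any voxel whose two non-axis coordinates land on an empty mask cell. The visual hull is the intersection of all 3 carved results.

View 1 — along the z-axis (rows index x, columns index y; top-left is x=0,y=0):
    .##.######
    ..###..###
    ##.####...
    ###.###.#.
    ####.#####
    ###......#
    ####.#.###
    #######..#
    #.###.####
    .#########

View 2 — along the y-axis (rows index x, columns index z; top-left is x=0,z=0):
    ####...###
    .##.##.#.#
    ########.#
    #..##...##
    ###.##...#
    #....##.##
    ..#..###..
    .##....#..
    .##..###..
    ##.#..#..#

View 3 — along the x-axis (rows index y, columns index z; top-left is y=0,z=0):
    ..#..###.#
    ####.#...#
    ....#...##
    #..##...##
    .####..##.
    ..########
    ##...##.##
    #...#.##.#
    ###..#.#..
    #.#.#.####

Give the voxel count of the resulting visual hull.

220 voxels

start: 10×10×10 = 1000 voxels
after view 1 [z-axis, 73 of 100 cells solid] → remaining = 730
after view 2 [y-axis, 55 of 100 cells solid] → remaining = 396
after view 3 [x-axis, 56 of 100 cells solid] → remaining = 220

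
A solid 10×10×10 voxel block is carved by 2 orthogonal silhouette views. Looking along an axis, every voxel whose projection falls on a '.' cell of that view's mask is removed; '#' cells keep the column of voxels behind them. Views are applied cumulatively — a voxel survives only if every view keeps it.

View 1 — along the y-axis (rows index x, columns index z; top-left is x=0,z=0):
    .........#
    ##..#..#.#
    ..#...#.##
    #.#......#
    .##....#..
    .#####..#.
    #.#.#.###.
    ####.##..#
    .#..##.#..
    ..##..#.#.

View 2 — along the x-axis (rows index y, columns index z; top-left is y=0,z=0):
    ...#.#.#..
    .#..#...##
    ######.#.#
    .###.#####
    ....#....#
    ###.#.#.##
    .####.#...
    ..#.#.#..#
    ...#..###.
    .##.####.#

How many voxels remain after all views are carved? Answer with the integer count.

initial block: 10^3 = 1000
after view 1 [y-axis, 43 of 100 cells solid] → remaining = 430
after view 2 [x-axis, 52 of 100 cells solid] → remaining = 230

230 voxels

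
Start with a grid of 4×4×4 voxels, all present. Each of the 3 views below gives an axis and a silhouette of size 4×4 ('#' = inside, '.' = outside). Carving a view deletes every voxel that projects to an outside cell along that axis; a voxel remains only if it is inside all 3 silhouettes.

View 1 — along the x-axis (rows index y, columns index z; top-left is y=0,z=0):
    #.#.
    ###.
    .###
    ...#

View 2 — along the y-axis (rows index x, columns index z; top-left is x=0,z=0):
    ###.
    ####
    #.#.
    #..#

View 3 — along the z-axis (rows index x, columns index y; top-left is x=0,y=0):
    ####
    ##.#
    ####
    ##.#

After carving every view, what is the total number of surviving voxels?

voxel count = 21

initial block: 4^3 = 64
carve view 1 (along x, YZ-mask fill 9/16): 36 voxels remain
carve view 2 (along y, XZ-mask fill 11/16): 25 voxels remain
carve view 3 (along z, XY-mask fill 14/16): 21 voxels remain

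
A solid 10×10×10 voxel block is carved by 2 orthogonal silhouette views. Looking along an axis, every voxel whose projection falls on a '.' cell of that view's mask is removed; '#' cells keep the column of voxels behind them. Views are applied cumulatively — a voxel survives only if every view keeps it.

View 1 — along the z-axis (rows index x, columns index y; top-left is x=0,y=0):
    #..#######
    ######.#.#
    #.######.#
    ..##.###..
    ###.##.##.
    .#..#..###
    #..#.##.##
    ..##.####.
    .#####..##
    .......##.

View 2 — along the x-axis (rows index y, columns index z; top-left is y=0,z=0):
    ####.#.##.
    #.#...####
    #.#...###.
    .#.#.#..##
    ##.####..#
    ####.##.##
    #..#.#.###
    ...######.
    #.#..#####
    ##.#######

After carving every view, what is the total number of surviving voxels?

voxel count = 411

before carving: 1000 voxels (10×10×10)
carve view 1 (along z, XY-mask fill 62/100): 620 voxels remain
carve view 2 (along x, YZ-mask fill 66/100): 411 voxels remain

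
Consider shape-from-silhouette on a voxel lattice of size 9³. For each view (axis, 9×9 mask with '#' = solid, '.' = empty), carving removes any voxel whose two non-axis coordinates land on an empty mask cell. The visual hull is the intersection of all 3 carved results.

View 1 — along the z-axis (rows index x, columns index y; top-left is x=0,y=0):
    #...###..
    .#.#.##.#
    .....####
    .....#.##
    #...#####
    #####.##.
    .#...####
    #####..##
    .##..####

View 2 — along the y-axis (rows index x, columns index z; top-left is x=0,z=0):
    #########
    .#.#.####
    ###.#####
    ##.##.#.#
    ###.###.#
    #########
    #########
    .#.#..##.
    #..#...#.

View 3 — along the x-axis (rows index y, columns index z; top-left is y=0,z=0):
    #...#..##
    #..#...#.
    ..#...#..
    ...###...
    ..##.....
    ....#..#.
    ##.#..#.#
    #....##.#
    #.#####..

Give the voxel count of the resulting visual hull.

voxel count = 127

full grid |V| = 729
carve view 1 (along z, XY-mask fill 47/81): 423 voxels remain
carve view 2 (along y, XZ-mask fill 61/81): 312 voxels remain
carve view 3 (along x, YZ-mask fill 31/81): 127 voxels remain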